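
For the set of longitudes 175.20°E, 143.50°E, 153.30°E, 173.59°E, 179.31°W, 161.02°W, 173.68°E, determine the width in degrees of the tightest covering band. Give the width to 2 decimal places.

55.48°

Sort the longitudes: -179.31°, -161.02°, +143.50°, +153.30°, +173.59°, +173.68°, +175.20°.
Eastward gaps between consecutive values (wrapping around): 18.29°, 304.52°, 9.80°, 20.29°, 0.09°, 1.52°, 5.49°.
Largest gap = 304.52° ⇒ minimal covering band is its complement: 360° − 304.52° = 55.48°.
Band runs from +143.50° eastward to -161.02°, crossing the antimeridian.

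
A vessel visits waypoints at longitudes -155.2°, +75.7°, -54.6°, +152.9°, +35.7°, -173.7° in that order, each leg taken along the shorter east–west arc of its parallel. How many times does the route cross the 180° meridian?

Leg 1: -155.2° → +75.7°, shortest Δλ = -129.1° (west) — crosses 180°.
Leg 2: +75.7° → -54.6°, shortest Δλ = -130.3° (west) — does not cross 180°.
Leg 3: -54.6° → +152.9°, shortest Δλ = -152.5° (west) — crosses 180°.
Leg 4: +152.9° → +35.7°, shortest Δλ = -117.2° (west) — does not cross 180°.
Leg 5: +35.7° → -173.7°, shortest Δλ = 150.6° (east) — crosses 180°.
Total crossings: 3.

3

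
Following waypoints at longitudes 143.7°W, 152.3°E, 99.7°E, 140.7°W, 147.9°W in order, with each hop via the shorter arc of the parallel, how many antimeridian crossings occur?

2

Leg 1: -143.7° → +152.3°, shortest Δλ = -64.0° (west) — crosses 180°.
Leg 2: +152.3° → +99.7°, shortest Δλ = -52.6° (west) — does not cross 180°.
Leg 3: +99.7° → -140.7°, shortest Δλ = 119.6° (east) — crosses 180°.
Leg 4: -140.7° → -147.9°, shortest Δλ = -7.2° (west) — does not cross 180°.
Total crossings: 2.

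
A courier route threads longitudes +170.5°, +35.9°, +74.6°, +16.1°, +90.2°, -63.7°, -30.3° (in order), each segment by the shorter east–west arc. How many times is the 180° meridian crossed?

Leg 1: +170.5° → +35.9°, shortest Δλ = -134.6° (west) — does not cross 180°.
Leg 2: +35.9° → +74.6°, shortest Δλ = 38.7° (east) — does not cross 180°.
Leg 3: +74.6° → +16.1°, shortest Δλ = -58.5° (west) — does not cross 180°.
Leg 4: +16.1° → +90.2°, shortest Δλ = 74.1° (east) — does not cross 180°.
Leg 5: +90.2° → -63.7°, shortest Δλ = -153.9° (west) — does not cross 180°.
Leg 6: -63.7° → -30.3°, shortest Δλ = 33.4° (east) — does not cross 180°.
Total crossings: 0.

0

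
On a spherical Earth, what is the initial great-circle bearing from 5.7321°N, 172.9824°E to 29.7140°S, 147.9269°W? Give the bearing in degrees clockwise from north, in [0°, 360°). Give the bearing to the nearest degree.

136°

Δλ = -147.9269 − 172.9824 = -320.9093°; wrapped into (−180°, 180°]: 39.0907°.
θ = atan2( sin Δλ · cos φ₂ , cos φ₁ · sin φ₂ − sin φ₁ · cos φ₂ · cos Δλ )
  = atan2(0.54764, -0.56052) = 135.666° → normalised to [0°, 360°): 135.666°.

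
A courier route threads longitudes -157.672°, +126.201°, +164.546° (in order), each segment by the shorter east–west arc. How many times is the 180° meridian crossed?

Leg 1: -157.672° → +126.201°, shortest Δλ = -76.127° (west) — crosses 180°.
Leg 2: +126.201° → +164.546°, shortest Δλ = 38.345° (east) — does not cross 180°.
Total crossings: 1.

1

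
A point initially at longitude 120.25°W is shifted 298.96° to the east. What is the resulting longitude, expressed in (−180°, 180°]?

Start at -120.25°; shift +298.96° → +178.71°.
+178.71° already lies in (−180°, 180°].

178.71°E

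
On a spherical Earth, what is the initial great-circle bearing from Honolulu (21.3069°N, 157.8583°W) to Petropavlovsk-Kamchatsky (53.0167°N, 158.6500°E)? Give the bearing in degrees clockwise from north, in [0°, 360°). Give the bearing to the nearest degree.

325°

Δλ = 158.6500 − -157.8583 = 316.5083°; wrapped into (−180°, 180°]: -43.4917°.
θ = atan2( sin Δλ · cos φ₂ , cos φ₁ · sin φ₂ − sin φ₁ · cos φ₂ · cos Δλ )
  = atan2(-0.41404, 0.58563) = -35.260° → normalised to [0°, 360°): 324.740°.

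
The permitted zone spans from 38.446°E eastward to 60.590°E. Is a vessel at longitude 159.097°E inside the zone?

No

Band width going east from +38.446° to +60.590°: ((60.590 − 38.446) mod 360) = 22.144°.
Offset of +159.097° east of the west edge: ((159.097 − 38.446) mod 360) = 120.651°.
120.651° > 22.144° ⇒ outside.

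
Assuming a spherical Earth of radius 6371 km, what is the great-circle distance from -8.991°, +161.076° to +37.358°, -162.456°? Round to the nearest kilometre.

6399 km

Δλ = -162.456 − 161.076 = -323.532°; wrapped into (−180°, 180°]: 36.468°.
Δφ = 37.358 − -8.991 = 46.349°.
a = sin²(Δφ/2) + cos φ₁ · cos φ₂ · sin²(Δλ/2) = 0.231733.
c = 2·atan2(√a, √(1−a)) = 1.00447 rad → d = 6371·c ≈ 6399.49 km.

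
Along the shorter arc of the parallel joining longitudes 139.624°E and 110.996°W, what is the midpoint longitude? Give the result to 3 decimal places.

165.686°W

Signed shortest Δλ from +139.624° to -110.996° is +109.380°.
Midpoint longitude = +139.624° + (+109.380°)/2 = +139.624° + 54.690° = +194.314°.
Normalise into (−180°, 180°]: -165.686°.
(The naïve average (+139.624 + -110.996)/2 = 14.314° is on the wrong side of the globe.)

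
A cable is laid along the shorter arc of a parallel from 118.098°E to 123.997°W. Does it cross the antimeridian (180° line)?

Naïve |-123.997 − 118.098| = 242.095° > 180°, so the shorter arc goes the other way round — across 180°.
Signed shortest Δλ = ((-123.997 − 118.098 + 180) mod 360) − 180 = 117.905°.
Going east by 117.905° from +118.098° passes through 180° before reaching -123.997°.

Yes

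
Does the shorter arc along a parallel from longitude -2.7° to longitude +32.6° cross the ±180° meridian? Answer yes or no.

Signed shortest Δλ = ((32.6 − -2.7 + 180) mod 360) − 180 = 35.3°.
Going east by 35.3° from -2.7° reaches +32.6° without touching 180°.

No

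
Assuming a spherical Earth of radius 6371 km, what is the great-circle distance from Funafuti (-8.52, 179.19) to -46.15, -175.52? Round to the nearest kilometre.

4215 km

Δλ = -175.52 − 179.19 = -354.71°; wrapped into (−180°, 180°]: 5.29°.
Δφ = -46.15 − -8.52 = -37.63°.
a = sin²(Δφ/2) + cos φ₁ · cos φ₂ · sin²(Δλ/2) = 0.105474.
c = 2·atan2(√a, √(1−a)) = 0.66153 rad → d = 6371·c ≈ 4214.62 km.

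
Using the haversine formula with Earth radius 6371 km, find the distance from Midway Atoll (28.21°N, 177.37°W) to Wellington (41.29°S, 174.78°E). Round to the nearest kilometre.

Δλ = 174.78 − -177.37 = 352.15°; wrapped into (−180°, 180°]: -7.85°.
Δφ = -41.29 − 28.21 = -69.50°.
a = sin²(Δφ/2) + cos φ₁ · cos φ₂ · sin²(Δλ/2) = 0.327999.
c = 2·atan2(√a, √(1−a)) = 1.21962 rad → d = 6371·c ≈ 7770.20 km.

7770 km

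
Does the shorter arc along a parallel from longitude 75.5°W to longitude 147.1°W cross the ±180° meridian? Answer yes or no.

No

Signed shortest Δλ = ((-147.1 − -75.5 + 180) mod 360) − 180 = -71.6°.
Going west by 71.6° from -75.5° reaches -147.1° without touching 180°.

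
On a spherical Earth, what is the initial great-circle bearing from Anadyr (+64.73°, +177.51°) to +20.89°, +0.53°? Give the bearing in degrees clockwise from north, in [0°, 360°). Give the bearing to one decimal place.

Δλ = 0.53 − 177.51 = -176.98°.
θ = atan2( sin Δλ · cos φ₂ , cos φ₁ · sin φ₂ − sin φ₁ · cos φ₂ · cos Δλ )
  = atan2(-0.04922, 0.99591) = -2.829° → normalised to [0°, 360°): 357.171°.

357.2°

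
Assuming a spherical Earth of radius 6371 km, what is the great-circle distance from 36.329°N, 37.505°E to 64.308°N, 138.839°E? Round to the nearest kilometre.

Δλ = 138.839 − 37.505 = 101.334°.
Δφ = 64.308 − 36.329 = 27.979°.
a = sin²(Δφ/2) + cos φ₁ · cos φ₂ · sin²(Δλ/2) = 0.267394.
c = 2·atan2(√a, √(1−a)) = 1.08692 rad → d = 6371·c ≈ 6924.78 km.

6925 km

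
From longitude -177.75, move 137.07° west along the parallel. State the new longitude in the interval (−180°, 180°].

Start at -177.75°; shift −137.07° → -314.82°.
-314.82° lies outside (−180°, 180°]; add 360° → +45.18°.

+45.18°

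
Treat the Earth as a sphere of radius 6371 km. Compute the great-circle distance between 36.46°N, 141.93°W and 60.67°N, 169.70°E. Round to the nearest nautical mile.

2327 nmi

Δλ = 169.70 − -141.93 = 311.63°; wrapped into (−180°, 180°]: -48.37°.
Δφ = 60.67 − 36.46 = 24.21°.
a = sin²(Δφ/2) + cos φ₁ · cos φ₂ · sin²(Δλ/2) = 0.110099.
c = 2·atan2(√a, √(1−a)) = 0.67645 rad → d = 6371·c ≈ 4309.64 km ≈ 2327.02 nmi.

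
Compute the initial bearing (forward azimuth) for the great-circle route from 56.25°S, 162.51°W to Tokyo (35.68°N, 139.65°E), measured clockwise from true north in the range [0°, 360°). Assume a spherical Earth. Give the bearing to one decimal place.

Δλ = 139.65 − -162.51 = 302.16°; wrapped into (−180°, 180°]: -57.84°.
θ = atan2( sin Δλ · cos φ₂ , cos φ₁ · sin φ₂ − sin φ₁ · cos φ₂ · cos Δλ )
  = atan2(-0.68765, 0.68354) = -45.172° → normalised to [0°, 360°): 314.828°.

314.8°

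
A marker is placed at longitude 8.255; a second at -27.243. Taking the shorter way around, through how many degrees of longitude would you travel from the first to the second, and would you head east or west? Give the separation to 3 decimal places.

35.498° west

Raw difference: -27.243 − 8.255 = -35.498°.
Normalise into (−180°, 180°]: -35.498° stays -35.498°.
Negative ⇒ the second point lies to the west; separation 35.498°.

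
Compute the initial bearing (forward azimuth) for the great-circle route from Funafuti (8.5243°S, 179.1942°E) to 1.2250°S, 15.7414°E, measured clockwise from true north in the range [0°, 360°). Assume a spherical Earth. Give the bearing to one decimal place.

Δλ = 15.7414 − 179.1942 = -163.4528°.
θ = atan2( sin Δλ · cos φ₂ , cos φ₁ · sin φ₂ − sin φ₁ · cos φ₂ · cos Δλ )
  = atan2(-0.28474, -0.16320) = -119.819° → normalised to [0°, 360°): 240.181°.

240.2°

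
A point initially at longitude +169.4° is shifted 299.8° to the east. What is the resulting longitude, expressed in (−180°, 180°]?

Start at +169.4°; shift +299.8° → +469.2°.
+469.2° lies outside (−180°, 180°]; subtract 360° → +109.2°.

+109.2°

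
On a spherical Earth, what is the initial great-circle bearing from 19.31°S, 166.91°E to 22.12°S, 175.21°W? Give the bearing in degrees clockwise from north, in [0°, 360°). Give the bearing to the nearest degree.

103°

Δλ = -175.21 − 166.91 = -342.12°; wrapped into (−180°, 180°]: 17.88°.
θ = atan2( sin Δλ · cos φ₂ , cos φ₁ · sin φ₂ − sin φ₁ · cos φ₂ · cos Δλ )
  = atan2(0.28443, -0.06382) = 102.647° → normalised to [0°, 360°): 102.647°.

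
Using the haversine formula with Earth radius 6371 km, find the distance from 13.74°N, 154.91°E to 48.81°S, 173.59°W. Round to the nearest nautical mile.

4112 nmi

Δλ = -173.59 − 154.91 = -328.50°; wrapped into (−180°, 180°]: 31.50°.
Δφ = -48.81 − 13.74 = -62.55°.
a = sin²(Δφ/2) + cos φ₁ · cos φ₂ · sin²(Δλ/2) = 0.316647.
c = 2·atan2(√a, √(1−a)) = 1.19533 rad → d = 6371·c ≈ 7615.45 km ≈ 4112.01 nmi.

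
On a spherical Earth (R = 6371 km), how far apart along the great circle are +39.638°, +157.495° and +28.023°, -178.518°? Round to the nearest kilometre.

Δλ = -178.518 − 157.495 = -336.013°; wrapped into (−180°, 180°]: 23.987°.
Δφ = 28.023 − 39.638 = -11.615°.
a = sin²(Δφ/2) + cos φ₁ · cos φ₂ · sin²(Δλ/2) = 0.039593.
c = 2·atan2(√a, √(1−a)) = 0.40064 rad → d = 6371·c ≈ 2552.45 km.

2552 km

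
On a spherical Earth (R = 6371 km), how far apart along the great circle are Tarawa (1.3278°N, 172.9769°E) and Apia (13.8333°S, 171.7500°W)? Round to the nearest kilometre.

Δλ = -171.7500 − 172.9769 = -344.7269°; wrapped into (−180°, 180°]: 15.2731°.
Δφ = -13.8333 − 1.3278 = -15.1611°.
a = sin²(Δφ/2) + cos φ₁ · cos φ₂ · sin²(Δλ/2) = 0.034545.
c = 2·atan2(√a, √(1−a)) = 0.37390 rad → d = 6371·c ≈ 2382.13 km.

2382 km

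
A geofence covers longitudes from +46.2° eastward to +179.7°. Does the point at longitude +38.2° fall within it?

Band width going east from +46.2° to +179.7°: ((179.7 − 46.2) mod 360) = 133.5°.
Offset of +38.2° east of the west edge: ((38.2 − 46.2) mod 360) = 352.0°.
352.0° > 133.5° ⇒ outside.

No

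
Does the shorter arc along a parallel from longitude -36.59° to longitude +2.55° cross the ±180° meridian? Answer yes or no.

No

Signed shortest Δλ = ((2.55 − -36.59 + 180) mod 360) − 180 = 39.14°.
Going east by 39.14° from -36.59° reaches +2.55° without touching 180°.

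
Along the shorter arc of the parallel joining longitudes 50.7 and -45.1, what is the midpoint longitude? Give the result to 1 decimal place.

Signed shortest Δλ from +50.7° to -45.1° is -95.8°.
Midpoint longitude = +50.7° + (-95.8°)/2 = +50.7° − 47.9° = +2.8°.

+2.8°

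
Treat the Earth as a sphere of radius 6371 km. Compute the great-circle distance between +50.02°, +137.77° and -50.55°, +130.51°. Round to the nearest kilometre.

Δλ = 130.51 − 137.77 = -7.26°.
Δφ = -50.55 − 50.02 = -100.57°.
a = sin²(Δφ/2) + cos φ₁ · cos φ₂ · sin²(Δλ/2) = 0.593355.
c = 2·atan2(√a, √(1−a)) = 1.75861 rad → d = 6371·c ≈ 11204.09 km.

11204 km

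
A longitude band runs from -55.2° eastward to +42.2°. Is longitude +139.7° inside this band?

No

Band width going east from -55.2° to +42.2°: ((42.2 − -55.2) mod 360) = 97.4°.
Offset of +139.7° east of the west edge: ((139.7 − -55.2) mod 360) = 194.9°.
194.9° > 97.4° ⇒ outside.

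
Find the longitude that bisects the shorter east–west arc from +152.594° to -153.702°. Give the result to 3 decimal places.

Signed shortest Δλ from +152.594° to -153.702° is +53.704°.
Midpoint longitude = +152.594° + (+53.704°)/2 = +152.594° + 26.852° = +179.446°.
(The naïve average (+152.594 + -153.702)/2 = -0.554° is on the wrong side of the globe.)

+179.446°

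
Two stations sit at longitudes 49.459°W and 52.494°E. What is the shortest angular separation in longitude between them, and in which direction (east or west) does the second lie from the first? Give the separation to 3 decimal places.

101.953° east

Raw difference: 52.494 − -49.459 = 101.953°.
Normalise into (−180°, 180°]: 101.953° stays 101.953°.
Positive ⇒ the second point lies to the east; separation 101.953°.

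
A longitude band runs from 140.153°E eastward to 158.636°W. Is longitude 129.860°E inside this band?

No

Band width going east from +140.153° to -158.636°: ((-158.636 − 140.153) mod 360) = 61.211°.
Offset of +129.860° east of the west edge: ((129.860 − 140.153) mod 360) = 349.707°.
349.707° > 61.211° ⇒ outside.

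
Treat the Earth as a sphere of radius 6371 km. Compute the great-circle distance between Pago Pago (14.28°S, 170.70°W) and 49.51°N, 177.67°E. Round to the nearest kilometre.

Δλ = 177.67 − -170.70 = 348.37°; wrapped into (−180°, 180°]: -11.63°.
Δφ = 49.51 − -14.28 = 63.79°.
a = sin²(Δφ/2) + cos φ₁ · cos φ₂ · sin²(Δλ/2) = 0.285628.
c = 2·atan2(√a, √(1−a)) = 1.12769 rad → d = 6371·c ≈ 7184.54 km.

7185 km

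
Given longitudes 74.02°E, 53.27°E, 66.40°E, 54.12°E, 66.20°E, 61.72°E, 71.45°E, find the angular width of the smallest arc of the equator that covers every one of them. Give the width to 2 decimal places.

20.75°

Sort the longitudes: +53.27°, +54.12°, +61.72°, +66.20°, +66.40°, +71.45°, +74.02°.
Eastward gaps between consecutive values (wrapping around): 0.85°, 7.60°, 4.48°, 0.20°, 5.05°, 2.57°, 339.25°.
Largest gap = 339.25° ⇒ minimal covering band is its complement: 360° − 339.25° = 20.75°.
Band runs from +53.27° eastward to +74.02°.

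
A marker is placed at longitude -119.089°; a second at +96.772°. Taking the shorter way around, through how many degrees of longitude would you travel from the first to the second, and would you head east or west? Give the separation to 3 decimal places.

144.139° west

Raw difference: 96.772 − -119.089 = 215.861°.
Normalise into (−180°, 180°]: 215.861° − 360° = -144.139°.
Negative ⇒ the second point lies to the west; separation 144.139°.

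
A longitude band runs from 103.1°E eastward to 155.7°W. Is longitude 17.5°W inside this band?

No

Band width going east from +103.1° to -155.7°: ((-155.7 − 103.1) mod 360) = 101.2°.
Offset of -17.5° east of the west edge: ((-17.5 − 103.1) mod 360) = 239.4°.
239.4° > 101.2° ⇒ outside.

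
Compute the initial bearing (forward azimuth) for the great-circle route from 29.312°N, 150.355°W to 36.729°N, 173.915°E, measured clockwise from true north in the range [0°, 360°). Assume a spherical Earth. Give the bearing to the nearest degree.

293°

Δλ = 173.915 − -150.355 = 324.270°; wrapped into (−180°, 180°]: -35.730°.
θ = atan2( sin Δλ · cos φ₂ , cos φ₁ · sin φ₂ − sin φ₁ · cos φ₂ · cos Δλ )
  = atan2(-0.46803, 0.20294) = -66.558° → normalised to [0°, 360°): 293.442°.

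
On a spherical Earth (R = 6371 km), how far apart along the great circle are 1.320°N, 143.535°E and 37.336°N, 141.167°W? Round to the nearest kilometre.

8622 km

Δλ = -141.167 − 143.535 = -284.702°; wrapped into (−180°, 180°]: 75.298°.
Δφ = 37.336 − 1.320 = 36.016°.
a = sin²(Δφ/2) + cos φ₁ · cos φ₂ · sin²(Δλ/2) = 0.392147.
c = 2·atan2(√a, √(1−a)) = 1.35338 rad → d = 6371·c ≈ 8622.40 km.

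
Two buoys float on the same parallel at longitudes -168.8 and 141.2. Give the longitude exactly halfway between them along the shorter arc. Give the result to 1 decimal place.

Signed shortest Δλ from -168.8° to +141.2° is -50.0°.
Midpoint longitude = -168.8° + (-50.0°)/2 = -168.8° − 25.0° = -193.8°.
Normalise into (−180°, 180°]: +166.2°.
(The naïve average (-168.8 + +141.2)/2 = -13.8° is on the wrong side of the globe.)

+166.2°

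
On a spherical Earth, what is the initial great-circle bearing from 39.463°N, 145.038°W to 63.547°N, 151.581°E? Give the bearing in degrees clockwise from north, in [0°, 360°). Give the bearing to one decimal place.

Δλ = 151.581 − -145.038 = 296.619°; wrapped into (−180°, 180°]: -63.381°.
θ = atan2( sin Δλ · cos φ₂ , cos φ₁ · sin φ₂ − sin φ₁ · cos φ₂ · cos Δλ )
  = atan2(-0.39825, 0.56435) = -35.210° → normalised to [0°, 360°): 324.790°.

324.8°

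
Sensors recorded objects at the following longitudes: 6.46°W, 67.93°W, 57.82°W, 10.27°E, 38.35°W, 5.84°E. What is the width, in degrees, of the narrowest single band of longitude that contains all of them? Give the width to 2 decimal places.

78.20°

Sort the longitudes: -67.93°, -57.82°, -38.35°, -6.46°, +5.84°, +10.27°.
Eastward gaps between consecutive values (wrapping around): 10.11°, 19.47°, 31.89°, 12.30°, 4.43°, 281.80°.
Largest gap = 281.80° ⇒ minimal covering band is its complement: 360° − 281.80° = 78.20°.
Band runs from -67.93° eastward to +10.27°.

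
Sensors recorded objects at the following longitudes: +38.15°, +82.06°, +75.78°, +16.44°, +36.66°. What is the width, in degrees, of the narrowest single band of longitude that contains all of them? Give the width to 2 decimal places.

Sort the longitudes: +16.44°, +36.66°, +38.15°, +75.78°, +82.06°.
Eastward gaps between consecutive values (wrapping around): 20.22°, 1.49°, 37.63°, 6.28°, 294.38°.
Largest gap = 294.38° ⇒ minimal covering band is its complement: 360° − 294.38° = 65.62°.
Band runs from +16.44° eastward to +82.06°.

65.62°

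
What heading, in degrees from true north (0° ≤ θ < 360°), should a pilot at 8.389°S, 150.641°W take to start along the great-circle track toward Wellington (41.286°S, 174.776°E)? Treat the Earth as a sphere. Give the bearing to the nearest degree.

217°

Δλ = 174.776 − -150.641 = 325.417°; wrapped into (−180°, 180°]: -34.583°.
θ = atan2( sin Δλ · cos φ₂ , cos φ₁ · sin φ₂ − sin φ₁ · cos φ₂ · cos Δλ )
  = atan2(-0.42651, -0.56250) = -142.829° → normalised to [0°, 360°): 217.171°.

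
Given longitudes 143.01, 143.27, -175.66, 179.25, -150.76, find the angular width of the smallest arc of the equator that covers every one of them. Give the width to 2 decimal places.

Sort the longitudes: -175.66°, -150.76°, +143.01°, +143.27°, +179.25°.
Eastward gaps between consecutive values (wrapping around): 24.90°, 293.77°, 0.26°, 35.98°, 5.09°.
Largest gap = 293.77° ⇒ minimal covering band is its complement: 360° − 293.77° = 66.23°.
Band runs from +143.01° eastward to -150.76°, crossing the antimeridian.

66.23°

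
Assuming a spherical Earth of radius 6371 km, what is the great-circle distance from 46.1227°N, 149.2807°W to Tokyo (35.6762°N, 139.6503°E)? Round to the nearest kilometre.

Δλ = 139.6503 − -149.2807 = 288.9310°; wrapped into (−180°, 180°]: -71.0690°.
Δφ = 35.6762 − 46.1227 = -10.4465°.
a = sin²(Δφ/2) + cos φ₁ · cos φ₂ · sin²(Δλ/2) = 0.198473.
c = 2·atan2(√a, √(1−a)) = 0.92347 rad → d = 6371·c ≈ 5883.44 km.

5883 km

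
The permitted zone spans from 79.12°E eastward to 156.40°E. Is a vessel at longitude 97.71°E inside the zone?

Yes

Band width going east from +79.12° to +156.40°: ((156.40 − 79.12) mod 360) = 77.28°.
Offset of +97.71° east of the west edge: ((97.71 − 79.12) mod 360) = 18.59°.
18.59° ≤ 77.28° ⇒ inside.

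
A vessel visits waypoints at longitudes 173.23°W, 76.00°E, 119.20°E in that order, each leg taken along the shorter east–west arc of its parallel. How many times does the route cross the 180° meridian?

Leg 1: -173.23° → +76.00°, shortest Δλ = -110.77° (west) — crosses 180°.
Leg 2: +76.00° → +119.20°, shortest Δλ = 43.2° (east) — does not cross 180°.
Total crossings: 1.

1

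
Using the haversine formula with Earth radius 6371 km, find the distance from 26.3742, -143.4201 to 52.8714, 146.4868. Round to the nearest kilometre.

Δλ = 146.4868 − -143.4201 = 289.9069°; wrapped into (−180°, 180°]: -70.0931°.
Δφ = 52.8714 − 26.3742 = 26.4972°.
a = sin²(Δφ/2) + cos φ₁ · cos φ₂ · sin²(Δλ/2) = 0.230845.
c = 2·atan2(√a, √(1−a)) = 1.00237 rad → d = 6371·c ≈ 6386.08 km.

6386 km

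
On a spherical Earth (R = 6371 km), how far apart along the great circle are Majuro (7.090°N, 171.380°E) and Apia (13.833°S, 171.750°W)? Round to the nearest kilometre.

2980 km

Δλ = -171.750 − 171.380 = -343.130°; wrapped into (−180°, 180°]: 16.870°.
Δφ = -13.833 − 7.090 = -20.923°.
a = sin²(Δφ/2) + cos φ₁ · cos φ₂ · sin²(Δλ/2) = 0.053703.
c = 2·atan2(√a, √(1−a)) = 0.46773 rad → d = 6371·c ≈ 2979.90 km.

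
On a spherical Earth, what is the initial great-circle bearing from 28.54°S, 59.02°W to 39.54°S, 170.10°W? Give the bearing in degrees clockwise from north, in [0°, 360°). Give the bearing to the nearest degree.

Δλ = -170.10 − -59.02 = -111.08°.
θ = atan2( sin Δλ · cos φ₂ , cos φ₁ · sin φ₂ − sin φ₁ · cos φ₂ · cos Δλ )
  = atan2(-0.71957, -0.69178) = -133.872° → normalised to [0°, 360°): 226.128°.

226°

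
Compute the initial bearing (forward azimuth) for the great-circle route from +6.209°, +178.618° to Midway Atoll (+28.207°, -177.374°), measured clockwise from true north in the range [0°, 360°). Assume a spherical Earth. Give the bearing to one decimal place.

9.3°

Δλ = -177.374 − 178.618 = -355.992°; wrapped into (−180°, 180°]: 4.008°.
θ = atan2( sin Δλ · cos φ₂ , cos φ₁ · sin φ₂ − sin φ₁ · cos φ₂ · cos Δλ )
  = atan2(0.06160, 0.37481) = 9.332° → normalised to [0°, 360°): 9.332°.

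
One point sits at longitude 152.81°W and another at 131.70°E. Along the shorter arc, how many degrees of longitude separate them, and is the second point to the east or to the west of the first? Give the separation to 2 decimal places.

75.49° west

Raw difference: 131.70 − -152.81 = 284.51°.
Normalise into (−180°, 180°]: 284.51° − 360° = -75.49°.
Negative ⇒ the second point lies to the west; separation 75.49°.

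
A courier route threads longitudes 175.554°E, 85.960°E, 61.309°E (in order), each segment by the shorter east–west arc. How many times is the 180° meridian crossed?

0

Leg 1: +175.554° → +85.960°, shortest Δλ = -89.594° (west) — does not cross 180°.
Leg 2: +85.960° → +61.309°, shortest Δλ = -24.651° (west) — does not cross 180°.
Total crossings: 0.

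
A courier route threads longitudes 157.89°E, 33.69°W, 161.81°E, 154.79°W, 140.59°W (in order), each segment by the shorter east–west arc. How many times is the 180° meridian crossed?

Leg 1: +157.89° → -33.69°, shortest Δλ = 168.42° (east) — crosses 180°.
Leg 2: -33.69° → +161.81°, shortest Δλ = -164.5° (west) — crosses 180°.
Leg 3: +161.81° → -154.79°, shortest Δλ = 43.4° (east) — crosses 180°.
Leg 4: -154.79° → -140.59°, shortest Δλ = 14.2° (east) — does not cross 180°.
Total crossings: 3.

3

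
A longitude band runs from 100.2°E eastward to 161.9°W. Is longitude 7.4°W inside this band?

No

Band width going east from +100.2° to -161.9°: ((-161.9 − 100.2) mod 360) = 97.9°.
Offset of -7.4° east of the west edge: ((-7.4 − 100.2) mod 360) = 252.4°.
252.4° > 97.9° ⇒ outside.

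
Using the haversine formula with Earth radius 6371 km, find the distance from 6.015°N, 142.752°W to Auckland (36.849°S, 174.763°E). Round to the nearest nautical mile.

Δλ = 174.763 − -142.752 = 317.515°; wrapped into (−180°, 180°]: -42.485°.
Δφ = -36.849 − 6.015 = -42.864°.
a = sin²(Δφ/2) + cos φ₁ · cos φ₂ · sin²(Δλ/2) = 0.237983.
c = 2·atan2(√a, √(1−a)) = 1.01922 rad → d = 6371·c ≈ 6493.43 km ≈ 3506.17 nmi.

3506 nmi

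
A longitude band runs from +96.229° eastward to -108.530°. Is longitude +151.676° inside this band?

Band width going east from +96.229° to -108.530°: ((-108.530 − 96.229) mod 360) = 155.241°.
Offset of +151.676° east of the west edge: ((151.676 − 96.229) mod 360) = 55.447°.
55.447° ≤ 155.241° ⇒ inside.

Yes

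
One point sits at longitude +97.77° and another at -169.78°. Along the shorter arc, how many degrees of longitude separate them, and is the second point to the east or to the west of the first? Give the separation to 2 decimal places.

Raw difference: -169.78 − 97.77 = -267.55°.
Normalise into (−180°, 180°]: -267.55° + 360° = 92.45°.
Positive ⇒ the second point lies to the east; separation 92.45°.

92.45° east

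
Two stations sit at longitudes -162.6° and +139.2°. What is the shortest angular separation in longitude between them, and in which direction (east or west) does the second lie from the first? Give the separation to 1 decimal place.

58.2° west

Raw difference: 139.2 − -162.6 = 301.8°.
Normalise into (−180°, 180°]: 301.8° − 360° = -58.2°.
Negative ⇒ the second point lies to the west; separation 58.2°.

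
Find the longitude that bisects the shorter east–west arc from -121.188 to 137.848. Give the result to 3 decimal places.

Signed shortest Δλ from -121.188° to +137.848° is -100.964°.
Midpoint longitude = -121.188° + (-100.964°)/2 = -121.188° − 50.482° = -171.670°.
(The naïve average (-121.188 + +137.848)/2 = 8.33° is on the wrong side of the globe.)

-171.670°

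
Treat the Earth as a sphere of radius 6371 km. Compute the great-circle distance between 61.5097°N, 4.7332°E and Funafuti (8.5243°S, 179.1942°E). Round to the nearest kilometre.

14106 km

Δλ = 179.1942 − 4.7332 = 174.4610°.
Δφ = -8.5243 − 61.5097 = -70.0340°.
a = sin²(Δφ/2) + cos φ₁ · cos φ₂ · sin²(Δλ/2) = 0.799908.
c = 2·atan2(√a, √(1−a)) = 2.21407 rad → d = 6371·c ≈ 14105.82 km.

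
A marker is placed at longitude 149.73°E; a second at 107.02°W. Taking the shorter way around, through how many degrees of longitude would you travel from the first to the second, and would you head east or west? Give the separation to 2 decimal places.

Raw difference: -107.02 − 149.73 = -256.75°.
Normalise into (−180°, 180°]: -256.75° + 360° = 103.25°.
Positive ⇒ the second point lies to the east; separation 103.25°.

103.25° east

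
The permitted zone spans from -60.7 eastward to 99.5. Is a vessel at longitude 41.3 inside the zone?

Band width going east from -60.7° to +99.5°: ((99.5 − -60.7) mod 360) = 160.2°.
Offset of +41.3° east of the west edge: ((41.3 − -60.7) mod 360) = 102.0°.
102.0° ≤ 160.2° ⇒ inside.

Yes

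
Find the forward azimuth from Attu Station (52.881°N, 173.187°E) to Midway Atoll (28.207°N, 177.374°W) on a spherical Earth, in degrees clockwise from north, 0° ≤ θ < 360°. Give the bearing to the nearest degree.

Δλ = -177.374 − 173.187 = -350.561°; wrapped into (−180°, 180°]: 9.439°.
θ = atan2( sin Δλ · cos φ₂ , cos φ₁ · sin φ₂ − sin φ₁ · cos φ₂ · cos Δλ )
  = atan2(0.14452, -0.40794) = 160.492° → normalised to [0°, 360°): 160.492°.

160°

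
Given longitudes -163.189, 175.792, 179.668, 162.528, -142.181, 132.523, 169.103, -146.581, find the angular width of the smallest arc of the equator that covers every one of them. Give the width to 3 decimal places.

85.296°

Sort the longitudes: -163.189°, -146.581°, -142.181°, +132.523°, +162.528°, +169.103°, +175.792°, +179.668°.
Eastward gaps between consecutive values (wrapping around): 16.608°, 4.400°, 274.704°, 30.005°, 6.575°, 6.689°, 3.876°, 17.143°.
Largest gap = 274.704° ⇒ minimal covering band is its complement: 360° − 274.704° = 85.296°.
Band runs from +132.523° eastward to -142.181°, crossing the antimeridian.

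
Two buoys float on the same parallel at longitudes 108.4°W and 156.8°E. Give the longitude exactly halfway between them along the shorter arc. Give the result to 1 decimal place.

155.8°W

Signed shortest Δλ from -108.4° to +156.8° is -94.8°.
Midpoint longitude = -108.4° + (-94.8°)/2 = -108.4° − 47.4° = -155.8°.
(The naïve average (-108.4 + +156.8)/2 = 24.2° is on the wrong side of the globe.)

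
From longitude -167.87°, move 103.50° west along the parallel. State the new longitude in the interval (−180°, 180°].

+88.63°

Start at -167.87°; shift −103.50° → -271.37°.
-271.37° lies outside (−180°, 180°]; add 360° → +88.63°.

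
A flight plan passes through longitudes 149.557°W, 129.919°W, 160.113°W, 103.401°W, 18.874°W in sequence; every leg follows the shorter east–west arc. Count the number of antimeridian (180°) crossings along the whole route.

Leg 1: -149.557° → -129.919°, shortest Δλ = 19.638° (east) — does not cross 180°.
Leg 2: -129.919° → -160.113°, shortest Δλ = -30.194° (west) — does not cross 180°.
Leg 3: -160.113° → -103.401°, shortest Δλ = 56.712° (east) — does not cross 180°.
Leg 4: -103.401° → -18.874°, shortest Δλ = 84.527° (east) — does not cross 180°.
Total crossings: 0.

0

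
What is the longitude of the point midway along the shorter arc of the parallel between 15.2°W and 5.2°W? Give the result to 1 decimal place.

Signed shortest Δλ from -15.2° to -5.2° is +10.0°.
Midpoint longitude = -15.2° + (+10.0°)/2 = -15.2° + 5.0° = -10.2°.

10.2°W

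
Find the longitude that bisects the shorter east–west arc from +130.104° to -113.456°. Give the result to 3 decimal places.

-171.676°

Signed shortest Δλ from +130.104° to -113.456° is +116.440°.
Midpoint longitude = +130.104° + (+116.440°)/2 = +130.104° + 58.220° = +188.324°.
Normalise into (−180°, 180°]: -171.676°.
(The naïve average (+130.104 + -113.456)/2 = 8.324° is on the wrong side of the globe.)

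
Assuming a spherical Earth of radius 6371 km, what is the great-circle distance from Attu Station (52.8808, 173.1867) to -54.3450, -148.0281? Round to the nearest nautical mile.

6721 nmi

Δλ = -148.0281 − 173.1867 = -321.2148°; wrapped into (−180°, 180°]: 38.7852°.
Δφ = -54.3450 − 52.8808 = -107.2258°.
a = sin²(Δφ/2) + cos φ₁ · cos φ₂ · sin²(Δλ/2) = 0.686852.
c = 2·atan2(√a, √(1−a)) = 1.95379 rad → d = 6371·c ≈ 12447.62 km ≈ 6721.18 nmi.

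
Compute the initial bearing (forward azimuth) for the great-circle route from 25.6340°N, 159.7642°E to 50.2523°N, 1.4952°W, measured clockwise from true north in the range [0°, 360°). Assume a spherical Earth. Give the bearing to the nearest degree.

348°

Δλ = -1.4952 − 159.7642 = -161.2594°.
θ = atan2( sin Δλ · cos φ₂ , cos φ₁ · sin φ₂ − sin φ₁ · cos φ₂ · cos Δλ )
  = atan2(-0.20543, 0.95515) = -12.138° → normalised to [0°, 360°): 347.862°.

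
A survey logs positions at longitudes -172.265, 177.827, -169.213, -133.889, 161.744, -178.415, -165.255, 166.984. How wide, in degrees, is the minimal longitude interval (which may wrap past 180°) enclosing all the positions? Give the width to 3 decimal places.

Sort the longitudes: -178.415°, -172.265°, -169.213°, -165.255°, -133.889°, +161.744°, +166.984°, +177.827°.
Eastward gaps between consecutive values (wrapping around): 6.150°, 3.052°, 3.958°, 31.366°, 295.633°, 5.240°, 10.843°, 3.758°.
Largest gap = 295.633° ⇒ minimal covering band is its complement: 360° − 295.633° = 64.367°.
Band runs from +161.744° eastward to -133.889°, crossing the antimeridian.

64.367°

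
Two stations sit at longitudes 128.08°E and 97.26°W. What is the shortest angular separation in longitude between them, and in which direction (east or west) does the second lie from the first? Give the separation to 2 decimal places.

134.66° east

Raw difference: -97.26 − 128.08 = -225.34°.
Normalise into (−180°, 180°]: -225.34° + 360° = 134.66°.
Positive ⇒ the second point lies to the east; separation 134.66°.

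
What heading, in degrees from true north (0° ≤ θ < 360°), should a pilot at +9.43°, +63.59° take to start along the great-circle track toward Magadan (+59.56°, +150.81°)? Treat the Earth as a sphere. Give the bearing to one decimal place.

30.9°

Δλ = 150.81 − 63.59 = 87.22°.
θ = atan2( sin Δλ · cos φ₂ , cos φ₁ · sin φ₂ − sin φ₁ · cos φ₂ · cos Δλ )
  = atan2(0.50604, 0.84648) = 30.872° → normalised to [0°, 360°): 30.872°.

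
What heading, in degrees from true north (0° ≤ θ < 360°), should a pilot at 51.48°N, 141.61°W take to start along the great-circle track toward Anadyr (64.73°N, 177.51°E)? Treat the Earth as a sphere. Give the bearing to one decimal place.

318.0°

Δλ = 177.51 − -141.61 = 319.12°; wrapped into (−180°, 180°]: -40.88°.
θ = atan2( sin Δλ · cos φ₂ , cos φ₁ · sin φ₂ − sin φ₁ · cos φ₂ · cos Δλ )
  = atan2(-0.27939, 0.31067) = -41.965° → normalised to [0°, 360°): 318.035°.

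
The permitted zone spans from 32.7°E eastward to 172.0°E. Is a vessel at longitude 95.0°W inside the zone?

No

Band width going east from +32.7° to +172.0°: ((172.0 − 32.7) mod 360) = 139.3°.
Offset of -95.0° east of the west edge: ((-95.0 − 32.7) mod 360) = 232.3°.
232.3° > 139.3° ⇒ outside.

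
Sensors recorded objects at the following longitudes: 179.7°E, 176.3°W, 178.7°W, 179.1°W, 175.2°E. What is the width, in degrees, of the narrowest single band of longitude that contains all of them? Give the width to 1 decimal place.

8.5°

Sort the longitudes: -179.1°, -178.7°, -176.3°, +175.2°, +179.7°.
Eastward gaps between consecutive values (wrapping around): 0.4°, 2.4°, 351.5°, 4.5°, 1.2°.
Largest gap = 351.5° ⇒ minimal covering band is its complement: 360° − 351.5° = 8.5°.
Band runs from +175.2° eastward to -176.3°, crossing the antimeridian.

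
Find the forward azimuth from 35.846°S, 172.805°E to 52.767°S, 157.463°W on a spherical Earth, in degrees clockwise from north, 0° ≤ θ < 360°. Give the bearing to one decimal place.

Δλ = -157.463 − 172.805 = -330.268°; wrapped into (−180°, 180°]: 29.732°.
θ = atan2( sin Δλ · cos φ₂ , cos φ₁ · sin φ₂ − sin φ₁ · cos φ₂ · cos Δλ )
  = atan2(0.30007, -0.33770) = 138.376° → normalised to [0°, 360°): 138.376°.

138.4°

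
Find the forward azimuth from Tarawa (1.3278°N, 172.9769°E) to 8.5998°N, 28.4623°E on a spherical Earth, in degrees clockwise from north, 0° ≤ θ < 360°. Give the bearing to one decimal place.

Δλ = 28.4623 − 172.9769 = -144.5146°.
θ = atan2( sin Δλ · cos φ₂ , cos φ₁ · sin φ₂ − sin φ₁ · cos φ₂ · cos Δλ )
  = atan2(-0.57397, 0.16815) = -73.672° → normalised to [0°, 360°): 286.328°.

286.3°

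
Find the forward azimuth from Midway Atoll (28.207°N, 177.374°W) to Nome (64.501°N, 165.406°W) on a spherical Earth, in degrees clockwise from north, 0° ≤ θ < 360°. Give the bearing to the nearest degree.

9°

Δλ = -165.406 − -177.374 = 11.968°.
θ = atan2( sin Δλ · cos φ₂ , cos φ₁ · sin φ₂ − sin φ₁ · cos φ₂ · cos Δλ )
  = atan2(0.08927, 0.59635) = 8.514° → normalised to [0°, 360°): 8.514°.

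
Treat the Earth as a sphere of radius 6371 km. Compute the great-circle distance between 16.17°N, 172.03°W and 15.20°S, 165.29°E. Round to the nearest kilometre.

Δλ = 165.29 − -172.03 = 337.32°; wrapped into (−180°, 180°]: -22.68°.
Δφ = -15.20 − 16.17 = -31.37°.
a = sin²(Δφ/2) + cos φ₁ · cos φ₂ · sin²(Δλ/2) = 0.108923.
c = 2·atan2(√a, √(1−a)) = 0.67268 rad → d = 6371·c ≈ 4285.66 km.

4286 km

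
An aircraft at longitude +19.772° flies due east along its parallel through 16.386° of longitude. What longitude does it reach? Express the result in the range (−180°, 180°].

+36.158°

Start at +19.772°; shift +16.386° → +36.158°.
+36.158° already lies in (−180°, 180°].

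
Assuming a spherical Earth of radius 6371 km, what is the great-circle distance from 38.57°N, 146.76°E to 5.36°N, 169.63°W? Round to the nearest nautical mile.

3095 nmi

Δλ = -169.63 − 146.76 = -316.39°; wrapped into (−180°, 180°]: 43.61°.
Δφ = 5.36 − 38.57 = -33.21°.
a = sin²(Δφ/2) + cos φ₁ · cos φ₂ · sin²(Δλ/2) = 0.189069.
c = 2·atan2(√a, √(1−a)) = 0.89968 rad → d = 6371·c ≈ 5731.85 km ≈ 3094.95 nmi.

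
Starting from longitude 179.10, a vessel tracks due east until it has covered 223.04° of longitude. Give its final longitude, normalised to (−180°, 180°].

Start at +179.10°; shift +223.04° → +402.14°.
+402.14° lies outside (−180°, 180°]; subtract 360° → +42.14°.

+42.14°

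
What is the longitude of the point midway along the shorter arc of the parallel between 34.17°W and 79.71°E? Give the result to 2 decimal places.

Signed shortest Δλ from -34.17° to +79.71° is +113.88°.
Midpoint longitude = -34.17° + (+113.88°)/2 = -34.17° + 56.94° = +22.77°.

22.77°E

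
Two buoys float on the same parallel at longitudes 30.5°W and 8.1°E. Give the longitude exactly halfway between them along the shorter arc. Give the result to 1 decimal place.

Signed shortest Δλ from -30.5° to +8.1° is +38.6°.
Midpoint longitude = -30.5° + (+38.6°)/2 = -30.5° + 19.3° = -11.2°.

11.2°W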